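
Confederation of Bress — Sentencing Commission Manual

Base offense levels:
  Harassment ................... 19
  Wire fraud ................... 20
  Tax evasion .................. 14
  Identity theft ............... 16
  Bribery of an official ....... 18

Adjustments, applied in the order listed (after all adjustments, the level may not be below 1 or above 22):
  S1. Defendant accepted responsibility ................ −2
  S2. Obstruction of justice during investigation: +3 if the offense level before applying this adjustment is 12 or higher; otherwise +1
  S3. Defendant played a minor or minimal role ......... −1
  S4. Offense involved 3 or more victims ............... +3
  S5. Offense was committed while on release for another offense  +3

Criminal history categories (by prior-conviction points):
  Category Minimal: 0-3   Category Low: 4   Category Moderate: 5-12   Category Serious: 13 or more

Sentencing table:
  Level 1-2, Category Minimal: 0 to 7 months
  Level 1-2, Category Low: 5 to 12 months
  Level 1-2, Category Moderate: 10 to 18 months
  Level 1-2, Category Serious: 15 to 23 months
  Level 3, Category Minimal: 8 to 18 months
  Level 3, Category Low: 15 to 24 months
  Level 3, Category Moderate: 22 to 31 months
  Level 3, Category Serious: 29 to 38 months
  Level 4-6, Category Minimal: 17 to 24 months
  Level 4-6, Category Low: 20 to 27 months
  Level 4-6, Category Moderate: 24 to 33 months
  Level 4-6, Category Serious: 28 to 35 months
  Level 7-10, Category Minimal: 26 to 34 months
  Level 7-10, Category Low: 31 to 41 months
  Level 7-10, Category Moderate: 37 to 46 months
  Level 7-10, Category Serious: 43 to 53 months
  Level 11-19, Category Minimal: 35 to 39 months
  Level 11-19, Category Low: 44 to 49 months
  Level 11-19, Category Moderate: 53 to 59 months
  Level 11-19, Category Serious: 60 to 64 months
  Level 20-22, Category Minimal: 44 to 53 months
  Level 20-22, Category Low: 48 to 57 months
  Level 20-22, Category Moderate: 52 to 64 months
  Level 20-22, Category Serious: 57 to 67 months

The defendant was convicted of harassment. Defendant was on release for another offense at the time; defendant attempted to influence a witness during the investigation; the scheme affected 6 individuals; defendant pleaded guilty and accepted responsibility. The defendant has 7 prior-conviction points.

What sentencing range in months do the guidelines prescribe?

Base offense level for harassment: 19.
S1 applies: 19 − 2 = 17.
S2 applies (level before this adjustment is 17 ≥ 12, so +3): 17 + 3 = 20.
S4 applies: 20 + 3 = 23.
S5 applies: 23 + 3 = 26.
Level 26 exceeds the maximum of 22; capped at 22.
Final offense level: 22.
Criminal history: 7 prior points → Category Moderate (5-12).
Level 22 falls in the 20-22 band.
Grid: Level 20-22 × Category Moderate = 52-64 months.

52-64 months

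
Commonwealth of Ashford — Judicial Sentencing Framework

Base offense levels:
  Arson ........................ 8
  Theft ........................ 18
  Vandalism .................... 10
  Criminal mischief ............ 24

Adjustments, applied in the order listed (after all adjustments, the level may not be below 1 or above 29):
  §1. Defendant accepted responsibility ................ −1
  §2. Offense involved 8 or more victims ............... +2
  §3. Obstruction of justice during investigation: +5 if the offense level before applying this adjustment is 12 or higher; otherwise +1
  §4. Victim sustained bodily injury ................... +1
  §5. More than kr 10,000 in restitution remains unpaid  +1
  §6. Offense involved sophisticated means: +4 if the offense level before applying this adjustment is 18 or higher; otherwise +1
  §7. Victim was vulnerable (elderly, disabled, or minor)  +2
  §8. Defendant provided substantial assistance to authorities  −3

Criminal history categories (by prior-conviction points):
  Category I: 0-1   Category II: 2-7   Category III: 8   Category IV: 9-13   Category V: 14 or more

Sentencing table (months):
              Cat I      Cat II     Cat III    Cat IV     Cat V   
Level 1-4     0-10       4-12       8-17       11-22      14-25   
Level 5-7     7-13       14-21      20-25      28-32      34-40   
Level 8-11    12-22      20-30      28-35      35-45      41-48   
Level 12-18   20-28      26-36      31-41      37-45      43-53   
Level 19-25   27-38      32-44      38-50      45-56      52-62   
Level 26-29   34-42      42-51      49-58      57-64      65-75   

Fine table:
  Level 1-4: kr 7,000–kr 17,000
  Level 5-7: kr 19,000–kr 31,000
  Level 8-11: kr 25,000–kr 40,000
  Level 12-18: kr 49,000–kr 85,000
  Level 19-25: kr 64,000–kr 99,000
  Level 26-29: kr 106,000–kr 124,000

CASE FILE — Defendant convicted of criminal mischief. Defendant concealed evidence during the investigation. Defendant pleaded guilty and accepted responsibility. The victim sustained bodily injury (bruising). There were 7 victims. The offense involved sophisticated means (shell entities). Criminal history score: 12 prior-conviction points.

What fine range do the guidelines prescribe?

Base offense level for criminal mischief: 24.
§1 applies: 24 − 1 = 23.
§3 applies (level before this adjustment is 23 ≥ 12, so +5): 23 + 5 = 28.
§4 applies: 28 + 1 = 29.
§5 does not apply.
§6 applies (level before this adjustment is 29 ≥ 18, so +4): 29 + 4 = 33.
§7 does not apply.
Level 33 exceeds the maximum of 29; capped at 29.
Final offense level: 29.
Level 29 falls in the 26-29 band.
Fine table: Level 26-29 → kr 106,000–kr 124,000.

kr 106,000–kr 124,000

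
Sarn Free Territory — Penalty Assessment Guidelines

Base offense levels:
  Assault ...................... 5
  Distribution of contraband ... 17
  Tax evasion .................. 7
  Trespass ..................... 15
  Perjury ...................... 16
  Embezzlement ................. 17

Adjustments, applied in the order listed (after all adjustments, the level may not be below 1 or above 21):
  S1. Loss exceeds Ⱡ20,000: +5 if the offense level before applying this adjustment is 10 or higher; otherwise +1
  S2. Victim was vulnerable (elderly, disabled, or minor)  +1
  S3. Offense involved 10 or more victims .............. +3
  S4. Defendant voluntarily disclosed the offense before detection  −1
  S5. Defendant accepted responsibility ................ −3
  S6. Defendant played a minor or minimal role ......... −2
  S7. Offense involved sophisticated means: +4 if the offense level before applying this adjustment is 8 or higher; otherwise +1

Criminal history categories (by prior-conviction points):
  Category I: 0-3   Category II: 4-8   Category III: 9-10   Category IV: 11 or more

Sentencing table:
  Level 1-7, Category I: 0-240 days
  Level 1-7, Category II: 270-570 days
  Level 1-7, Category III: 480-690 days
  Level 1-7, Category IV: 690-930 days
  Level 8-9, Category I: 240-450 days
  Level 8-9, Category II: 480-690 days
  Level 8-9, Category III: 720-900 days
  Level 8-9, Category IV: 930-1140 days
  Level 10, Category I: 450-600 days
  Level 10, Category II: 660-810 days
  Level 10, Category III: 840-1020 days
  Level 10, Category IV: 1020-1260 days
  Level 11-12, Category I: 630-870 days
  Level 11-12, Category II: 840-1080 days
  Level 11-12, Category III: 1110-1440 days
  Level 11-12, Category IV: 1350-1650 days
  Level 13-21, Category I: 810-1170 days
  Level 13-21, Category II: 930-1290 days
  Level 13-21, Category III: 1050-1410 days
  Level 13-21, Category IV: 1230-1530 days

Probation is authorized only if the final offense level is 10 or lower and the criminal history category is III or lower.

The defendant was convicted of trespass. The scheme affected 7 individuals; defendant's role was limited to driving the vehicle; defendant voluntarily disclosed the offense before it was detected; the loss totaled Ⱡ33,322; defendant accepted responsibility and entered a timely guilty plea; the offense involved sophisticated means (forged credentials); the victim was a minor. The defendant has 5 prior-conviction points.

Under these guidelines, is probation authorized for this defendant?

No

Base offense level for trespass: 15.
S1 applies (level before this adjustment is 15 ≥ 10, so +5): 15 + 5 = 20.
S2 applies: 20 + 1 = 21.
S4 applies: 21 − 1 = 20.
S5 applies: 20 − 3 = 17.
S6 applies: 17 − 2 = 15.
S7 applies (level before this adjustment is 15 ≥ 8, so +4): 15 + 4 = 19.
Final offense level: 19.
Criminal history: 5 prior points → Category II (4-8).
Level 19 falls in the 13-21 band.
Grid: Level 13-21 × Category II = 930-1290 days.
Probation check: level 19 > 10 and category II ≤ III → not eligible.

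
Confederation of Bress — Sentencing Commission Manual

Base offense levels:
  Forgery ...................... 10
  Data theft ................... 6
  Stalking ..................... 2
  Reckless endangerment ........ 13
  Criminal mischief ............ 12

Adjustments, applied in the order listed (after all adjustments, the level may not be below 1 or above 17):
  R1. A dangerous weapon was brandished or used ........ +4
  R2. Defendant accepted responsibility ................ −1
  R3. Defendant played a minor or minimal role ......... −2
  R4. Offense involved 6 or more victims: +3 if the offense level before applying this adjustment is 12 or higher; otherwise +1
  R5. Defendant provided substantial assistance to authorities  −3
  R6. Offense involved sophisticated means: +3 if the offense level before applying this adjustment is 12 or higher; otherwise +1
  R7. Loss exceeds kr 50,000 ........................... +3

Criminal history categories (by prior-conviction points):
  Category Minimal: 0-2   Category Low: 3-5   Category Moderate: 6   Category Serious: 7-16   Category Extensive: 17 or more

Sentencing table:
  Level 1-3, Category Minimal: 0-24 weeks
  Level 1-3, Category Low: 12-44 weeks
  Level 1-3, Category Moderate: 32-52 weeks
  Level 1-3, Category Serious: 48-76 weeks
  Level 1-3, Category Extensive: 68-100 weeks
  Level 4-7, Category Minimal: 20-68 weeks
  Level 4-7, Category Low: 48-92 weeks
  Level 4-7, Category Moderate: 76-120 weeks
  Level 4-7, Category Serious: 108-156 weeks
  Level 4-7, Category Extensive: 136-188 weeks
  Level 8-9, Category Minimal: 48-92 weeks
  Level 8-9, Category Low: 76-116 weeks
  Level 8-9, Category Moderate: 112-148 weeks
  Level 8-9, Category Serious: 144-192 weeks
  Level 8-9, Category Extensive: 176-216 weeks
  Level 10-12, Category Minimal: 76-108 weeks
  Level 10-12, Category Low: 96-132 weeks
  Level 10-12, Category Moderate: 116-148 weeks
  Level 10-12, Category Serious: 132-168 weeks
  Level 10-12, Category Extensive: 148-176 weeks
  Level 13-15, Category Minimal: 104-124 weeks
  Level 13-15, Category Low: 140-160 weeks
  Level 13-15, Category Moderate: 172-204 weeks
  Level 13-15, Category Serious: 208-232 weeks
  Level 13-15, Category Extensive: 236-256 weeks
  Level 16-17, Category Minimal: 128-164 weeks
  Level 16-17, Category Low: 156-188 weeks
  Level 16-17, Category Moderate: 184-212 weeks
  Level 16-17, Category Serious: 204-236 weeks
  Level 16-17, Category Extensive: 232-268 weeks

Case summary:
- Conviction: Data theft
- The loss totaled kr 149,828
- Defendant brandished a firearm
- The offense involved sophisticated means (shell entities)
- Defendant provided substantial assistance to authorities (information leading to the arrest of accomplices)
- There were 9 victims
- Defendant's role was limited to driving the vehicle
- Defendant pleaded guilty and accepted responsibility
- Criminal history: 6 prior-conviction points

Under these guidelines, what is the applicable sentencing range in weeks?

Base offense level for data theft: 6.
R1 applies: 6 + 4 = 10.
R2 applies: 10 − 1 = 9.
R3 applies: 9 − 2 = 7.
R4 applies (level before this adjustment is 7 < 12, so +1): 7 + 1 = 8.
R5 applies: 8 − 3 = 5.
R6 applies (level before this adjustment is 5 < 12, so +1): 5 + 1 = 6.
R7 applies: 6 + 3 = 9.
Final offense level: 9.
Criminal history: 6 prior points → Category Moderate (6).
Level 9 falls in the 8-9 band.
Grid: Level 8-9 × Category Moderate = 112-148 weeks.

112-148 weeks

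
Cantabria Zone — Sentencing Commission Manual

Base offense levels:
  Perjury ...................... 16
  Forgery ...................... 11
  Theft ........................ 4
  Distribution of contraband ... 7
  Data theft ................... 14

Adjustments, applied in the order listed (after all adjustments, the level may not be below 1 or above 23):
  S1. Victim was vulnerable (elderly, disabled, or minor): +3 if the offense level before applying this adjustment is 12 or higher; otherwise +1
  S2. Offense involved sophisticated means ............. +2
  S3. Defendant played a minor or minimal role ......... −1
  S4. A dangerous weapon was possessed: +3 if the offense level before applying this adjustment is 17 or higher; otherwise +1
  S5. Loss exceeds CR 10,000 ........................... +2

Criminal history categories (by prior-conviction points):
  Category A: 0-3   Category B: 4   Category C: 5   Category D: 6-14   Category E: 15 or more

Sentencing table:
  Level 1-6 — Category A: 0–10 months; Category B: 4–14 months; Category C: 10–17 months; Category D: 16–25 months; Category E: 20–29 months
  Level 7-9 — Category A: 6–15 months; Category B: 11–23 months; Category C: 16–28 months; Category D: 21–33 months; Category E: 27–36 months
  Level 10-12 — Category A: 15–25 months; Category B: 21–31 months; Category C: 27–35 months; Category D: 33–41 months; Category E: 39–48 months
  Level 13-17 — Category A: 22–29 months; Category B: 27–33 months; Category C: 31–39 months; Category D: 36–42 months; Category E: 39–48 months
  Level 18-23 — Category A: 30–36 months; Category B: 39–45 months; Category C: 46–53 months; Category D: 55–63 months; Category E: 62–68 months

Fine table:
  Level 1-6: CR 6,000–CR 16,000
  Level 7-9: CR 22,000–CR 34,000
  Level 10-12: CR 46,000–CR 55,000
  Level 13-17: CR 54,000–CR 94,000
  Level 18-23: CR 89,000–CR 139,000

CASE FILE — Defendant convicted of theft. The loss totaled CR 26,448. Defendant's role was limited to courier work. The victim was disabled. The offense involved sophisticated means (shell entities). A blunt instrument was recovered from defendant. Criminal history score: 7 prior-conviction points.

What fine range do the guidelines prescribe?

CR 22,000–CR 34,000

Base offense level for theft: 4.
S1 applies (level before this adjustment is 4 < 12, so +1): 4 + 1 = 5.
S2 applies: 5 + 2 = 7.
S3 applies: 7 − 1 = 6.
S4 applies (level before this adjustment is 6 < 17, so +1): 6 + 1 = 7.
S5 applies: 7 + 2 = 9.
Final offense level: 9.
Level 9 falls in the 7-9 band.
Fine table: Level 7-9 → CR 22,000–CR 34,000.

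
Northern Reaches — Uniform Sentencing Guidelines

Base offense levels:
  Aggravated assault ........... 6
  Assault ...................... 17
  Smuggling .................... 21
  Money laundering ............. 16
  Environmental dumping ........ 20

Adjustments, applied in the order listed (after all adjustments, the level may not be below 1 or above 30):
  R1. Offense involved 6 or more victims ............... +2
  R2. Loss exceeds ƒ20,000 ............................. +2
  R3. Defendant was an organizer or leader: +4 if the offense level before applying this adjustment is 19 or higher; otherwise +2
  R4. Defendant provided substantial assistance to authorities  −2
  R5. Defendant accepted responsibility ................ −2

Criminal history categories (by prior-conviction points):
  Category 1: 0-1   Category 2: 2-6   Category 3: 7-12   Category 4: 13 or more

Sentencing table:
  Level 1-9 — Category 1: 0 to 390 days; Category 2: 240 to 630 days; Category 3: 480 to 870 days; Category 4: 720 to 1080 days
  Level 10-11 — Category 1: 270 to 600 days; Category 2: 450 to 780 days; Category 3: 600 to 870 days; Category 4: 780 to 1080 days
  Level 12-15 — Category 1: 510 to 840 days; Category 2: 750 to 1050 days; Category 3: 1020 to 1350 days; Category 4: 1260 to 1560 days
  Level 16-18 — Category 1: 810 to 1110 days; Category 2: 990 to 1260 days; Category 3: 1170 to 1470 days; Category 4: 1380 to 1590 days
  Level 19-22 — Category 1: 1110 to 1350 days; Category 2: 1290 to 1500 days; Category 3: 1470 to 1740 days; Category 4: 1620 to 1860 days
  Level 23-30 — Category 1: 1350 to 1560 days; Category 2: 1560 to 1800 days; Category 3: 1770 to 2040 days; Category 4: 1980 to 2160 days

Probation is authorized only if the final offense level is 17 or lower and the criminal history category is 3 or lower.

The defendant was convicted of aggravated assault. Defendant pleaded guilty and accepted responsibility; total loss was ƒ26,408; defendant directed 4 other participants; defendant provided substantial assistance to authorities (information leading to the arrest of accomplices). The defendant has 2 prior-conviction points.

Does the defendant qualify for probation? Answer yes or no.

Base offense level for aggravated assault: 6.
R1 does not apply.
R2 applies: 6 + 2 = 8.
R3 applies (level before this adjustment is 8 < 19, so +2): 8 + 2 = 10.
R4 applies: 10 − 2 = 8.
R5 applies: 8 − 2 = 6.
Final offense level: 6.
Criminal history: 2 prior points → Category 2 (2-6).
Level 6 falls in the 1-9 band.
Grid: Level 1-9 × Category 2 = 240-630 days.
Probation check: level 6 ≤ 17 and category 2 ≤ 3 → eligible.

Yes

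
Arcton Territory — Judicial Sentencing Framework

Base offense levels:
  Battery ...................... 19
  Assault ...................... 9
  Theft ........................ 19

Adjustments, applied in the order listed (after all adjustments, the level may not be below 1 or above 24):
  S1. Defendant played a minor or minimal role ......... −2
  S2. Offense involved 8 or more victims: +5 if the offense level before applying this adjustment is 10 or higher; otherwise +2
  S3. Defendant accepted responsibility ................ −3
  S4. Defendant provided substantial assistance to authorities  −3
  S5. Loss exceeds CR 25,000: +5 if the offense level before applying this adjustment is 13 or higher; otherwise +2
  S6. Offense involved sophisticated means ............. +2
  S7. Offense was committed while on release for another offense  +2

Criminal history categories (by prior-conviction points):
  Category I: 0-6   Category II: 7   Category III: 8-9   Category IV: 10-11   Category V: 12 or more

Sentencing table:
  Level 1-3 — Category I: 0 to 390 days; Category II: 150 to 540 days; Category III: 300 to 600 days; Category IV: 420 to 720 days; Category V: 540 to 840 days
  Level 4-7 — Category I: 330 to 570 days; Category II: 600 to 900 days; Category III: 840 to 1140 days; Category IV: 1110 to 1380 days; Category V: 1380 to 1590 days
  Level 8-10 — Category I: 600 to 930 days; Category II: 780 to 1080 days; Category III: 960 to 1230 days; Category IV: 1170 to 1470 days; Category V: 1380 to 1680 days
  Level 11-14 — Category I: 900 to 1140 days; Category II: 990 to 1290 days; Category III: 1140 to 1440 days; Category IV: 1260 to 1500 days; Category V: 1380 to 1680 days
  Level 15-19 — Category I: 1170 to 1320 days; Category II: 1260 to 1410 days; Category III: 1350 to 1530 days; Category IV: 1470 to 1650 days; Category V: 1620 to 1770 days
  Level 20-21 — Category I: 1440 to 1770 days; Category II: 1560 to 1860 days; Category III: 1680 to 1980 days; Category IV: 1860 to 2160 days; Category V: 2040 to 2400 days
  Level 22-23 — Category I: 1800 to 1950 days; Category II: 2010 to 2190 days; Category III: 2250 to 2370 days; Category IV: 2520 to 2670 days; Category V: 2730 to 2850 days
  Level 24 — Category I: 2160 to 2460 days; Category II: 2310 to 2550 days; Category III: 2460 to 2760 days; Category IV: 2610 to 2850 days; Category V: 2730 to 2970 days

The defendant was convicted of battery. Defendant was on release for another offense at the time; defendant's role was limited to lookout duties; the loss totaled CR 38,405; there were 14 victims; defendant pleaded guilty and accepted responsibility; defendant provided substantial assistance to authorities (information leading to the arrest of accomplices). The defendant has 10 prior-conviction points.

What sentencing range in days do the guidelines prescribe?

Base offense level for battery: 19.
S1 applies: 19 − 2 = 17.
S2 applies (level before this adjustment is 17 ≥ 10, so +5): 17 + 5 = 22.
S3 applies: 22 − 3 = 19.
S4 applies: 19 − 3 = 16.
S5 applies (level before this adjustment is 16 ≥ 13, so +5): 16 + 5 = 21.
S7 applies: 21 + 2 = 23.
Final offense level: 23.
Criminal history: 10 prior points → Category IV (10-11).
Level 23 falls in the 22-23 band.
Grid: Level 22-23 × Category IV = 2520-2670 days.

2520-2670 days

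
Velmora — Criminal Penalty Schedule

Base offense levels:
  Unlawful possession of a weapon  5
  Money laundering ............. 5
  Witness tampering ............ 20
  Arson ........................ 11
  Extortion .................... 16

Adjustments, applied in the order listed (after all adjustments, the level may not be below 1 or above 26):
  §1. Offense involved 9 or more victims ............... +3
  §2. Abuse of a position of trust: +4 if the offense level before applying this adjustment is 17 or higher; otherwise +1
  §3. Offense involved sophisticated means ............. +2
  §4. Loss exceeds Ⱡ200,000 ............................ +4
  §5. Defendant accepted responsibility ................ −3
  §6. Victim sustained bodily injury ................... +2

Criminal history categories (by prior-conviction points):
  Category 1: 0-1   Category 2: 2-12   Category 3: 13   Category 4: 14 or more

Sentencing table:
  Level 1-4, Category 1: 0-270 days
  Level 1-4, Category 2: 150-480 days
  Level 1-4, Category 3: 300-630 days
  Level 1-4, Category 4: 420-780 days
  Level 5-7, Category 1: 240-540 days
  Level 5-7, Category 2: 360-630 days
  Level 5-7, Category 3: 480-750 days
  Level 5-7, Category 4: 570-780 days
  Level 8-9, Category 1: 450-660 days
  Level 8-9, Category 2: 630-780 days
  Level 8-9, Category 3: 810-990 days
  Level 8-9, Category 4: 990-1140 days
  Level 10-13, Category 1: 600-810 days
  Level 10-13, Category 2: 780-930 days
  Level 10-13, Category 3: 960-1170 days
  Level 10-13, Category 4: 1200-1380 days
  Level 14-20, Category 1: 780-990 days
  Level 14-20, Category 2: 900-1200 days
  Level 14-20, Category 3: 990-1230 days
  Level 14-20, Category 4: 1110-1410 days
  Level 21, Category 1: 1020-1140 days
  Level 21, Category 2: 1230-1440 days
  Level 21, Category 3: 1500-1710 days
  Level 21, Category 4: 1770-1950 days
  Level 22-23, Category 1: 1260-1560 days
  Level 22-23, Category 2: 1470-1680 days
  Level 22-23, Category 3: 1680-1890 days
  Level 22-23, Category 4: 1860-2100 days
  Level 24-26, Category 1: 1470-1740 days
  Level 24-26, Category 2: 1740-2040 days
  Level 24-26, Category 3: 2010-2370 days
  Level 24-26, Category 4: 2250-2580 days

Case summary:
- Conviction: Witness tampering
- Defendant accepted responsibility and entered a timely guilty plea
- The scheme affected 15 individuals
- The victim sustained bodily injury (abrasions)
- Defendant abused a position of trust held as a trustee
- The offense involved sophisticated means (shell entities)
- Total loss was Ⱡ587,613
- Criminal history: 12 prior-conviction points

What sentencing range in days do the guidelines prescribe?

Base offense level for witness tampering: 20.
§1 applies: 20 + 3 = 23.
§2 applies (level before this adjustment is 23 ≥ 17, so +4): 23 + 4 = 27.
§3 applies: 27 + 2 = 29.
§4 applies: 29 + 4 = 33.
§5 applies: 33 − 3 = 30.
§6 applies: 30 + 2 = 32.
Level 32 exceeds the maximum of 26; capped at 26.
Final offense level: 26.
Criminal history: 12 prior points → Category 2 (2-12).
Level 26 falls in the 24-26 band.
Grid: Level 24-26 × Category 2 = 1740-2040 days.

1740-2040 days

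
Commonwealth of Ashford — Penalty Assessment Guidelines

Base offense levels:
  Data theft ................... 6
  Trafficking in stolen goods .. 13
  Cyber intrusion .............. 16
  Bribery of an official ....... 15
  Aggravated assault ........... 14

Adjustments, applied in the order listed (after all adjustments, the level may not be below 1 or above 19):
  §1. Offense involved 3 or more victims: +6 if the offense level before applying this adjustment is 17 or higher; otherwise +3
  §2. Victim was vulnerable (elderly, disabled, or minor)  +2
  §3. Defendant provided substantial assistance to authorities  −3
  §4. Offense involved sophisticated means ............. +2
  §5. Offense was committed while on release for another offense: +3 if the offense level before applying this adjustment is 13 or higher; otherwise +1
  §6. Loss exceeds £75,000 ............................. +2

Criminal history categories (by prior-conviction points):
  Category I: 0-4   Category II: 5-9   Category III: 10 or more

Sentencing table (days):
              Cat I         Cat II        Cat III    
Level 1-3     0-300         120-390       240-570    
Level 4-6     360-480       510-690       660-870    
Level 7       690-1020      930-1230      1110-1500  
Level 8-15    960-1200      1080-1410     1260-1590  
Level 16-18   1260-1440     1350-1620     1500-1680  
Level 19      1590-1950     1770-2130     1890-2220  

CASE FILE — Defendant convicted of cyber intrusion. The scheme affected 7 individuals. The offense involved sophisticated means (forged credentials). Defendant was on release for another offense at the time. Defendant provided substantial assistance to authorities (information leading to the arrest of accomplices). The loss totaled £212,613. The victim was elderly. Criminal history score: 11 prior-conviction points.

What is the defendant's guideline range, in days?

Base offense level for cyber intrusion: 16.
§1 applies (level before this adjustment is 16 < 17, so +3): 16 + 3 = 19.
§2 applies: 19 + 2 = 21.
§3 applies: 21 − 3 = 18.
§4 applies: 18 + 2 = 20.
§5 applies (level before this adjustment is 20 ≥ 13, so +3): 20 + 3 = 23.
§6 applies: 23 + 2 = 25.
Level 25 exceeds the maximum of 19; capped at 19.
Final offense level: 19.
Criminal history: 11 prior points → Category III (10+).
Level 19 falls in the 19 band.
Grid: Level 19 × Category III = 1890-2220 days.

1890-2220 days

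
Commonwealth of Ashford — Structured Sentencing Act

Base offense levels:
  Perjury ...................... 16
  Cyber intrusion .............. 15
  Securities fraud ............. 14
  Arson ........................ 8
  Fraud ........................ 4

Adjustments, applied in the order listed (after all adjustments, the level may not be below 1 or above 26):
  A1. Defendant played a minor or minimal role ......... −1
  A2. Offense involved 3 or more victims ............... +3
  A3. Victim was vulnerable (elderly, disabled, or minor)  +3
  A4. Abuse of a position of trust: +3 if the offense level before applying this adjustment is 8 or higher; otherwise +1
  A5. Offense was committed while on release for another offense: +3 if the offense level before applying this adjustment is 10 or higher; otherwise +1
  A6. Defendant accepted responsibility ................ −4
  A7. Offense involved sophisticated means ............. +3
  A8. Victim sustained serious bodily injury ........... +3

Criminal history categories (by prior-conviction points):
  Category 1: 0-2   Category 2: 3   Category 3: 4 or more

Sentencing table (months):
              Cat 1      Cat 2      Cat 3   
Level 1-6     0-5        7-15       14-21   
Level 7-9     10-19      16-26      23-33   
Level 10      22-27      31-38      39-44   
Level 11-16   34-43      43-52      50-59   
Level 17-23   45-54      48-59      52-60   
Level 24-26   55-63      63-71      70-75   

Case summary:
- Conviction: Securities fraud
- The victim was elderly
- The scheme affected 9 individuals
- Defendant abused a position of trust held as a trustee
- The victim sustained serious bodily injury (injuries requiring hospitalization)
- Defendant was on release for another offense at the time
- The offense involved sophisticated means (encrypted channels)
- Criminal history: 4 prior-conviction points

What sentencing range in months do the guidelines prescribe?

Base offense level for securities fraud: 14.
A1 does not apply.
A2 applies: 14 + 3 = 17.
A3 applies: 17 + 3 = 20.
A4 applies (level before this adjustment is 20 ≥ 8, so +3): 20 + 3 = 23.
A5 applies (level before this adjustment is 23 ≥ 10, so +3): 23 + 3 = 26.
A7 applies: 26 + 3 = 29.
A8 applies: 29 + 3 = 32.
Level 32 exceeds the maximum of 26; capped at 26.
Final offense level: 26.
Criminal history: 4 prior points → Category 3 (4+).
Level 26 falls in the 24-26 band.
Grid: Level 24-26 × Category 3 = 70-75 months.

70-75 months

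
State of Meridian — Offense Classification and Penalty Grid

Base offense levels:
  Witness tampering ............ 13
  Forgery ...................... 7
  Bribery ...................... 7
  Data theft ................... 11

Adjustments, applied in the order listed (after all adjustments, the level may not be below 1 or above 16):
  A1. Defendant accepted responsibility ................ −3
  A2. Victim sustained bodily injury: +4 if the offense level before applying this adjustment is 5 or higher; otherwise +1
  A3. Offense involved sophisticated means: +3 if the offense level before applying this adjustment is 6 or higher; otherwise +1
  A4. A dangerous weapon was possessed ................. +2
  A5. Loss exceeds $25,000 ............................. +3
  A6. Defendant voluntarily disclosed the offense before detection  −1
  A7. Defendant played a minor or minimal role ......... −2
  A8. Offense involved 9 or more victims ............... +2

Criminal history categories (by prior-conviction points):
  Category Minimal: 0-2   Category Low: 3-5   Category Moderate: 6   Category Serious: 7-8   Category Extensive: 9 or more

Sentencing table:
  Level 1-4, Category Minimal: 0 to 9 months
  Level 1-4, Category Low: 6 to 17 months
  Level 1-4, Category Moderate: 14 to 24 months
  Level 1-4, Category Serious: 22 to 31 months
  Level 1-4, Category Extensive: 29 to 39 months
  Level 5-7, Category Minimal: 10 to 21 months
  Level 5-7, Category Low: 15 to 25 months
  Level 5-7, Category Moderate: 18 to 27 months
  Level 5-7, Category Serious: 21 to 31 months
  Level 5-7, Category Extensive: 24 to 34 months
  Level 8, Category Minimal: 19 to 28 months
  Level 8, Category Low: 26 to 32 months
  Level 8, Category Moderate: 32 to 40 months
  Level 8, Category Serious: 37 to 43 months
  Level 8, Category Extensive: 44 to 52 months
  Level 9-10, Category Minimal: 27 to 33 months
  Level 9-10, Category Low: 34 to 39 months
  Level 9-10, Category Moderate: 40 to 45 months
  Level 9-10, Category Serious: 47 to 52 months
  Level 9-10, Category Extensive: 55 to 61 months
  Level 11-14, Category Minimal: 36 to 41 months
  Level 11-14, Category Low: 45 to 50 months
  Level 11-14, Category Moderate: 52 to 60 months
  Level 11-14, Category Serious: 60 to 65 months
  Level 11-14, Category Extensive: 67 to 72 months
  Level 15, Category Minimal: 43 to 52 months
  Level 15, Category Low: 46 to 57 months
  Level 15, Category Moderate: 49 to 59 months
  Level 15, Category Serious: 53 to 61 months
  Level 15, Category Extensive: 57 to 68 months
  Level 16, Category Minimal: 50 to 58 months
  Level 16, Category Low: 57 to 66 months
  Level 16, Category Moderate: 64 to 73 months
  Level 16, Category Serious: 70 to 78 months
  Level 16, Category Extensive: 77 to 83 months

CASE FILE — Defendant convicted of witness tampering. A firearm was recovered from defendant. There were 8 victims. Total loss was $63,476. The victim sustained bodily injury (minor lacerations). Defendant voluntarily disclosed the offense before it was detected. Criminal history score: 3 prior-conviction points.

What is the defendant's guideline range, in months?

57-66 months

Base offense level for witness tampering: 13.
A2 applies (level before this adjustment is 13 ≥ 5, so +4): 13 + 4 = 17.
A3 does not apply.
A4 applies: 17 + 2 = 19.
A5 applies: 19 + 3 = 22.
A6 applies: 22 − 1 = 21.
A8 does not apply.
Level 21 exceeds the maximum of 16; capped at 16.
Final offense level: 16.
Criminal history: 3 prior points → Category Low (3-5).
Level 16 falls in the 16 band.
Grid: Level 16 × Category Low = 57-66 months.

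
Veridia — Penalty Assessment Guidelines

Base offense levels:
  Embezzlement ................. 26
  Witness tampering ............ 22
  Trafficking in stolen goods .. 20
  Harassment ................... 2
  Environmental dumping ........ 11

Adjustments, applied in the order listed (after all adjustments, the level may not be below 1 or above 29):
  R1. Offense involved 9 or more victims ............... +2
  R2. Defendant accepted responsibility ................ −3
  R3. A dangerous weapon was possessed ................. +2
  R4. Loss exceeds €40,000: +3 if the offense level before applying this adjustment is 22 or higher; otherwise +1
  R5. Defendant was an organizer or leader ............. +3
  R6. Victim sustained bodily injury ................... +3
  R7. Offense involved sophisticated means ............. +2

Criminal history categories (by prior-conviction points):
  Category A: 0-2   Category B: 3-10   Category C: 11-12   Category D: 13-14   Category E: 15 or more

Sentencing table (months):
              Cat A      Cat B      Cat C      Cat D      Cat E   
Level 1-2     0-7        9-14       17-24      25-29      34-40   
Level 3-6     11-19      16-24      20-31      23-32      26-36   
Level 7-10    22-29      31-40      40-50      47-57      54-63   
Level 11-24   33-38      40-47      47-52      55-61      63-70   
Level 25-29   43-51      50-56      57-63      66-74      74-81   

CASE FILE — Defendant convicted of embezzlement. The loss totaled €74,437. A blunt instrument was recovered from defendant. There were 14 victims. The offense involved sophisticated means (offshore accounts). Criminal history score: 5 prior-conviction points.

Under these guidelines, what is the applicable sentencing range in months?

50-56 months

Base offense level for embezzlement: 26.
R1 applies: 26 + 2 = 28.
R2 does not apply.
R3 applies: 28 + 2 = 30.
R4 applies (level before this adjustment is 30 ≥ 22, so +3): 30 + 3 = 33.
R6 does not apply.
R7 applies: 33 + 2 = 35.
Level 35 exceeds the maximum of 29; capped at 29.
Final offense level: 29.
Criminal history: 5 prior points → Category B (3-10).
Level 29 falls in the 25-29 band.
Grid: Level 25-29 × Category B = 50-56 months.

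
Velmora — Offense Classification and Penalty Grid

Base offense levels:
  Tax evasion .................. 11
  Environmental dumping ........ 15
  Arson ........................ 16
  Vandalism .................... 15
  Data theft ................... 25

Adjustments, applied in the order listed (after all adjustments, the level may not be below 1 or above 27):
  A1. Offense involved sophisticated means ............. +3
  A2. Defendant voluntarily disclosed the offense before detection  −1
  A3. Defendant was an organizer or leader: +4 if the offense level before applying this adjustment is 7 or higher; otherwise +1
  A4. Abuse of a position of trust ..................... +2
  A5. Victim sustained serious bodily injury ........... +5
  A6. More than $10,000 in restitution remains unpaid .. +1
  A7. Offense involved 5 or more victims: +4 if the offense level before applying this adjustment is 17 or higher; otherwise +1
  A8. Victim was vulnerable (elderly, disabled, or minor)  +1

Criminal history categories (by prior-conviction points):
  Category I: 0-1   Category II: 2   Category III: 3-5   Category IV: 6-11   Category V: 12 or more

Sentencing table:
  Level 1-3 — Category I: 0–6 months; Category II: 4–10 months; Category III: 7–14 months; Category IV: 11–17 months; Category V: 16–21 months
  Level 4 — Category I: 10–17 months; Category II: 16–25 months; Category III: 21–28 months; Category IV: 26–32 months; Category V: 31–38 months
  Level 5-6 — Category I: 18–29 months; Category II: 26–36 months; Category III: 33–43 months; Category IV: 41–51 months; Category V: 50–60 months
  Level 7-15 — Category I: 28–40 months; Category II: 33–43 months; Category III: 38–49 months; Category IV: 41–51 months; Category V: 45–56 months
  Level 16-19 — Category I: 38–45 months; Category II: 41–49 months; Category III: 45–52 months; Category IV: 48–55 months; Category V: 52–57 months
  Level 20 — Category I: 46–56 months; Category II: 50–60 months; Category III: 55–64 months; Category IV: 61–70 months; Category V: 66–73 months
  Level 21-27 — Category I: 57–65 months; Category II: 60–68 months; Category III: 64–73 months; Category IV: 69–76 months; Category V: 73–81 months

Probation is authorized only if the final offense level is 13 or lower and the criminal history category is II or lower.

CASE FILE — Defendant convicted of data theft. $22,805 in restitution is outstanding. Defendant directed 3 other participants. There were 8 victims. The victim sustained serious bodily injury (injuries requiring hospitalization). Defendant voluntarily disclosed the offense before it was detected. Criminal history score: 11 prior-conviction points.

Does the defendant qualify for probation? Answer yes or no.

Base offense level for data theft: 25.
A2 applies: 25 − 1 = 24.
A3 applies (level before this adjustment is 24 ≥ 7, so +4): 24 + 4 = 28.
A5 applies: 28 + 5 = 33.
A6 applies: 33 + 1 = 34.
A7 applies (level before this adjustment is 34 ≥ 17, so +4): 34 + 4 = 38.
A8 does not apply.
Level 38 exceeds the maximum of 27; capped at 27.
Final offense level: 27.
Criminal history: 11 prior points → Category IV (6-11).
Level 27 falls in the 21-27 band.
Grid: Level 21-27 × Category IV = 69-76 months.
Probation check: level 27 > 13 and category IV > II → not eligible.

No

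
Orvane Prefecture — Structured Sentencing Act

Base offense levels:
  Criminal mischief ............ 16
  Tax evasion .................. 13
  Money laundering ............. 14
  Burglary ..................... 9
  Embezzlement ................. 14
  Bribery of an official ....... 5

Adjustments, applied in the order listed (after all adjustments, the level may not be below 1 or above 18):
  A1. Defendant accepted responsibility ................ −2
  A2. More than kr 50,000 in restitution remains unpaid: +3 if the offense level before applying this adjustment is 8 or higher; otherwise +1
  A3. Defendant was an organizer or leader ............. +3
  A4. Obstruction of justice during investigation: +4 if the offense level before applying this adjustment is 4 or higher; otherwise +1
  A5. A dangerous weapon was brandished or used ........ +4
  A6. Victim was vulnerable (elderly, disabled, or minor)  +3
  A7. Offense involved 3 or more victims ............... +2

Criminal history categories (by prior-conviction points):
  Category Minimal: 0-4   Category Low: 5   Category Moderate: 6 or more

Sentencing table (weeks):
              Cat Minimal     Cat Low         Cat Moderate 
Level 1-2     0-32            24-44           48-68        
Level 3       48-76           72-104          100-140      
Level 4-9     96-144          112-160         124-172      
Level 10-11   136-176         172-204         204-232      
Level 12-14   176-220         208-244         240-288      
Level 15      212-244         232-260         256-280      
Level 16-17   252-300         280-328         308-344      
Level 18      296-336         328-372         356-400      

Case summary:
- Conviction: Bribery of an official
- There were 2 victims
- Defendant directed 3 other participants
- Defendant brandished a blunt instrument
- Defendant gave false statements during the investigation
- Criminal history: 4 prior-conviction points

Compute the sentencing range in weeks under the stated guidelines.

252-300 weeks

Base offense level for bribery of an official: 5.
A1 does not apply.
A2 does not apply.
A3 applies: 5 + 3 = 8.
A4 applies (level before this adjustment is 8 ≥ 4, so +4): 8 + 4 = 12.
A5 applies: 12 + 4 = 16.
Final offense level: 16.
Criminal history: 4 prior points → Category Minimal (0-4).
Level 16 falls in the 16-17 band.
Grid: Level 16-17 × Category Minimal = 252-300 weeks.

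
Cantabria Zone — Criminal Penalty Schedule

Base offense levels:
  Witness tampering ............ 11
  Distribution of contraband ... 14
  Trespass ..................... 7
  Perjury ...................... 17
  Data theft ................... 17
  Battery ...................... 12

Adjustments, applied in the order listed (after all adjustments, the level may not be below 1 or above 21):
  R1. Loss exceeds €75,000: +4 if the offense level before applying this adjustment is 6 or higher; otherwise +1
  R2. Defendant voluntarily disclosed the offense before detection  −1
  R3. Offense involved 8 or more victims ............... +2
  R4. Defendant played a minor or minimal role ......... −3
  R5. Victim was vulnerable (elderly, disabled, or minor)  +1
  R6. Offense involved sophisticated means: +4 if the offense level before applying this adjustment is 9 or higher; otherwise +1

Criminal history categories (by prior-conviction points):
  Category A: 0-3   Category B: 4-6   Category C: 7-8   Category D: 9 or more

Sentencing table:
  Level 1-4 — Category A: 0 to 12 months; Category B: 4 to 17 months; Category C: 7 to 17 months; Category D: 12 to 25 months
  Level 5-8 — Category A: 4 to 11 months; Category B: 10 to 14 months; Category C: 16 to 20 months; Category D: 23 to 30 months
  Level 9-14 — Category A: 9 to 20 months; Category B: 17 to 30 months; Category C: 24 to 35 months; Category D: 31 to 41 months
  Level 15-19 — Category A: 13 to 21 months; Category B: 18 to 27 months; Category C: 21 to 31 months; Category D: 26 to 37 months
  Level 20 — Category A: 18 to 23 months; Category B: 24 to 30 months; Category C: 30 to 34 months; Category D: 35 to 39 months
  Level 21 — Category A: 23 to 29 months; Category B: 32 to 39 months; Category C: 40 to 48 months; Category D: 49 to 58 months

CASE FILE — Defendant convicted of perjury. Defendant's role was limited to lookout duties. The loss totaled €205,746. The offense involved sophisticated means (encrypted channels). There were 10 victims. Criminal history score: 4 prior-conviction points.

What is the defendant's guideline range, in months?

Base offense level for perjury: 17.
R1 applies (level before this adjustment is 17 ≥ 6, so +4): 17 + 4 = 21.
R3 applies: 21 + 2 = 23.
R4 applies: 23 − 3 = 20.
R6 applies (level before this adjustment is 20 ≥ 9, so +4): 20 + 4 = 24.
Level 24 exceeds the maximum of 21; capped at 21.
Final offense level: 21.
Criminal history: 4 prior points → Category B (4-6).
Level 21 falls in the 21 band.
Grid: Level 21 × Category B = 32-39 months.

32-39 months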